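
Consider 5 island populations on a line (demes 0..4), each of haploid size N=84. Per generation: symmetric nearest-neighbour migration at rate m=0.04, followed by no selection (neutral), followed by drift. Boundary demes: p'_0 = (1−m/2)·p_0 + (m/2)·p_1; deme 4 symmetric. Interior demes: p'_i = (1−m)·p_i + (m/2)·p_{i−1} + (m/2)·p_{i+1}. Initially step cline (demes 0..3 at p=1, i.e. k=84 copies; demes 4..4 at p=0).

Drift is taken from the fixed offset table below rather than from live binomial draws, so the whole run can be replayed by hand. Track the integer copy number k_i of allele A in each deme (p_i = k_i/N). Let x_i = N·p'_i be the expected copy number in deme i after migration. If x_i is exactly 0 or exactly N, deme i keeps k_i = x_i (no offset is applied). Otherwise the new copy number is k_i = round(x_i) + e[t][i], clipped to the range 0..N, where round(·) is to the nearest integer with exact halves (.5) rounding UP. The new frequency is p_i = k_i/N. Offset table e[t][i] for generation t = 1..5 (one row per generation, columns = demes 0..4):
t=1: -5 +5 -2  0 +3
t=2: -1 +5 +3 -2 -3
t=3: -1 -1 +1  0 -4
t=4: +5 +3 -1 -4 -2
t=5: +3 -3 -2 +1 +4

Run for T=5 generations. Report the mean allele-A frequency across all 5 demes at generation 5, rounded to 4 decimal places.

t=0: k=[84 84 84 84 0]
t=1: x=[84.0000 84.0000 84.0000 82.3200 1.6800] k=[84 84 84 82 5]
t=2: x=[84.0000 84.0000 83.9600 80.5000 6.5400] k=[84 84 84 79 4]
t=3: x=[84.0000 84.0000 83.9000 77.6000 5.5000] k=[84 84 84 78 2]
t=4: x=[84.0000 84.0000 83.8800 76.6000 3.5200] k=[84 84 83 73 2]
t=5: x=[84.0000 83.9800 82.8200 71.7800 3.4200] k=[84 81 81 73 7]

0.7762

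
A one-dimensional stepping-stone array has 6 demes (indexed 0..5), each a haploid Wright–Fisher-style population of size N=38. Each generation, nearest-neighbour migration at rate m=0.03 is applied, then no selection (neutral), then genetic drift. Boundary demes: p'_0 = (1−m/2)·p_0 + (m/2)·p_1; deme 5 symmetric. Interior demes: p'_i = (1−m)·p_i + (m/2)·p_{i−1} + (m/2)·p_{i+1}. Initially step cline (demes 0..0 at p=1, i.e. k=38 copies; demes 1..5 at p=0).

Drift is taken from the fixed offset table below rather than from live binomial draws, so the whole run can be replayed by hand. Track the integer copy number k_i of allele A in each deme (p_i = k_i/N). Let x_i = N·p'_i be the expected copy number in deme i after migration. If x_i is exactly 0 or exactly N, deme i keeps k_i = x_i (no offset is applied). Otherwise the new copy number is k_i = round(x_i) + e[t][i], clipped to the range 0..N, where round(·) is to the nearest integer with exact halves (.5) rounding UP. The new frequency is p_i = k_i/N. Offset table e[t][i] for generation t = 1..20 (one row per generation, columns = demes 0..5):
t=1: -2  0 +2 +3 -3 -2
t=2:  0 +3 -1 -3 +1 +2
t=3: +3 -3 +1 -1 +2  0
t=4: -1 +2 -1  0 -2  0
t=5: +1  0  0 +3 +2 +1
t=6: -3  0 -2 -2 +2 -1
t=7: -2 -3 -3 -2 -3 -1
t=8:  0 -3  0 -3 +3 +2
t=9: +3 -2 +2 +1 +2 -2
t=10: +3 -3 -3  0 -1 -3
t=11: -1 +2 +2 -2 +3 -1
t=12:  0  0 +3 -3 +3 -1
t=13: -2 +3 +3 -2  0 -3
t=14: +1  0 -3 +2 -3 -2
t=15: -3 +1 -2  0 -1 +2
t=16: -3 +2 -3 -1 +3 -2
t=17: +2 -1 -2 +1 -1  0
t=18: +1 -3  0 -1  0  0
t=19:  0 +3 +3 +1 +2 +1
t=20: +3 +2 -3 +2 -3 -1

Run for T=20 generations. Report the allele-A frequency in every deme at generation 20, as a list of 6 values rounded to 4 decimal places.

[0.8684, 0.2632, 0.0000, 0.1053, 0.0263, 0.0000]

t=0: k=[38 0 0 0 0 0]
t=1: x=[37.4300 0.5700 0.0000 0.0000 0.0000 0.0000] k=[35 1 0 0 0 0]
t=2: x=[34.4900 1.4950 0.0150 0.0000 0.0000 0.0000] k=[34 4 0 0 0 0]
t=3: x=[33.5500 4.3900 0.0600 0.0000 0.0000 0.0000] k=[37 1 1 0 0 0]
t=4: x=[36.4600 1.5400 0.9850 0.0150 0.0000 0.0000] k=[35 4 0 0 0 0]
t=5: x=[34.5350 4.4050 0.0600 0.0000 0.0000 0.0000] k=[36 4 0 0 0 0]
t=6: x=[35.5200 4.4200 0.0600 0.0000 0.0000 0.0000] k=[33 4 0 0 0 0]
t=7: x=[32.5650 4.3750 0.0600 0.0000 0.0000 0.0000] k=[31 1 0 0 0 0]
t=8: x=[30.5500 1.4350 0.0150 0.0000 0.0000 0.0000] k=[31 0 0 0 0 0]
t=9: x=[30.5350 0.4650 0.0000 0.0000 0.0000 0.0000] k=[34 0 0 0 0 0]
t=10: x=[33.4900 0.5100 0.0000 0.0000 0.0000 0.0000] k=[36 0 0 0 0 0]
t=11: x=[35.4600 0.5400 0.0000 0.0000 0.0000 0.0000] k=[34 3 0 0 0 0]
t=12: x=[33.5350 3.4200 0.0450 0.0000 0.0000 0.0000] k=[34 3 3 0 0 0]
t=13: x=[33.5350 3.4650 2.9550 0.0450 0.0000 0.0000] k=[32 6 6 0 0 0]
t=14: x=[31.6100 6.3900 5.9100 0.0900 0.0000 0.0000] k=[33 6 3 2 0 0]
t=15: x=[32.5950 6.3600 3.0300 1.9850 0.0300 0.0000] k=[30 7 1 2 0 0]
t=16: x=[29.6550 7.2550 1.1050 1.9550 0.0300 0.0000] k=[27 9 0 1 3 0]
t=17: x=[26.7300 9.1350 0.1500 1.0150 2.9250 0.0450] k=[29 8 0 2 2 0]
t=18: x=[28.6850 8.1950 0.1500 1.9700 1.9700 0.0300] k=[30 5 0 1 2 0]
t=19: x=[29.6250 5.3000 0.0900 1.0000 1.9550 0.0300] k=[30 8 3 2 4 1]
t=20: x=[29.6700 8.2550 3.0600 2.0450 3.9250 1.0450] k=[33 10 0 4 1 0]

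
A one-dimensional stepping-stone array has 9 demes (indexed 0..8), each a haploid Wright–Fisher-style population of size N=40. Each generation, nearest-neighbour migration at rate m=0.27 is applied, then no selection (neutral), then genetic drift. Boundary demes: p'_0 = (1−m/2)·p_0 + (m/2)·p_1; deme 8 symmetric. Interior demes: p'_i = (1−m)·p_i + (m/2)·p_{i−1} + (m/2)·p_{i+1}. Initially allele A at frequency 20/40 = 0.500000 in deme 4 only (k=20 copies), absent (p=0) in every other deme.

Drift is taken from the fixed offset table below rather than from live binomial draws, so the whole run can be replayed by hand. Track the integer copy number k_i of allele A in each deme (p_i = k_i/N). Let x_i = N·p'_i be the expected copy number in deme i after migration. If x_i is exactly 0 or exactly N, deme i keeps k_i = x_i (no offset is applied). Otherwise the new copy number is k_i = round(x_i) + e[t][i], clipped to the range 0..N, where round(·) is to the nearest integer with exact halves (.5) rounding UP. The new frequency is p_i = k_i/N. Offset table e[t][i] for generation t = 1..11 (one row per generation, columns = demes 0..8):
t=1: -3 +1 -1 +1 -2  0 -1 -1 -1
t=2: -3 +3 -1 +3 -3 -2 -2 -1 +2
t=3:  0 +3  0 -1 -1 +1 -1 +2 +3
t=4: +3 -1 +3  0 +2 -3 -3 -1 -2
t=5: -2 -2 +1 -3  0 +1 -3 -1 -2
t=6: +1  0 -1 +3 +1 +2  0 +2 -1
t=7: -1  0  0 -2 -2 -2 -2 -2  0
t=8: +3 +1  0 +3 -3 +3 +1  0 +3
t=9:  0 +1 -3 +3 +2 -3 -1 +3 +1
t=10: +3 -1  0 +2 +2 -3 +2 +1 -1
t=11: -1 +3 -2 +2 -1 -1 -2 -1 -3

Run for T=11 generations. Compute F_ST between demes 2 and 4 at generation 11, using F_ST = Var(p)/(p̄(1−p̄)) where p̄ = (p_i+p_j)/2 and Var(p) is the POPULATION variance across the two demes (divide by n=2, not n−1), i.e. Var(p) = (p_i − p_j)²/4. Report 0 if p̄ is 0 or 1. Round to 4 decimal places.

0.0360

t=0: k=[0 0 0 0 20 0 0 0 0]
t=1: x=[0.0000 0.0000 0.0000 2.7000 14.6000 2.7000 0.0000 0.0000 0.0000] k=[0 0 0 4 13 3 0 0 0]
t=2: x=[0.0000 0.0000 0.5400 4.6750 10.4350 3.9450 0.4050 0.0000 0.0000] k=[0 0 0 8 7 2 0 0 0]
t=3: x=[0.0000 0.0000 1.0800 6.7850 6.4600 2.4050 0.2700 0.0000 0.0000] k=[0 0 1 6 5 3 0 0 0]
t=4: x=[0.0000 0.1350 1.5400 5.1900 4.8650 2.8650 0.4050 0.0000 0.0000] k=[0 0 5 5 7 0 0 0 0]
t=5: x=[0.0000 0.6750 4.3250 5.2700 5.7850 0.9450 0.0000 0.0000 0.0000] k=[0 0 5 2 6 2 0 0 0]
t=6: x=[0.0000 0.6750 3.9200 2.9450 4.9200 2.2700 0.2700 0.0000 0.0000] k=[0 1 3 6 6 4 0 0 0]
t=7: x=[0.1350 1.1350 3.1350 5.5950 5.7300 3.7300 0.5400 0.0000 0.0000] k=[0 1 3 4 4 2 0 0 0]
t=8: x=[0.1350 1.1350 2.8650 3.8650 3.7300 2.0000 0.2700 0.0000 0.0000] k=[3 2 3 7 1 5 1 0 0]
t=9: x=[2.8650 2.2700 3.4050 5.6500 2.3500 3.9200 1.4050 0.1350 0.0000] k=[3 3 0 9 4 1 0 3 0]
t=10: x=[3.0000 2.5950 1.6200 7.1100 4.2700 1.2700 0.5400 2.1900 0.4050] k=[6 2 2 9 6 0 3 3 0]
t=11: x=[5.4600 2.5400 2.9450 7.6500 5.5950 1.2150 2.5950 2.5950 0.4050] k=[4 6 1 10 5 0 1 2 0]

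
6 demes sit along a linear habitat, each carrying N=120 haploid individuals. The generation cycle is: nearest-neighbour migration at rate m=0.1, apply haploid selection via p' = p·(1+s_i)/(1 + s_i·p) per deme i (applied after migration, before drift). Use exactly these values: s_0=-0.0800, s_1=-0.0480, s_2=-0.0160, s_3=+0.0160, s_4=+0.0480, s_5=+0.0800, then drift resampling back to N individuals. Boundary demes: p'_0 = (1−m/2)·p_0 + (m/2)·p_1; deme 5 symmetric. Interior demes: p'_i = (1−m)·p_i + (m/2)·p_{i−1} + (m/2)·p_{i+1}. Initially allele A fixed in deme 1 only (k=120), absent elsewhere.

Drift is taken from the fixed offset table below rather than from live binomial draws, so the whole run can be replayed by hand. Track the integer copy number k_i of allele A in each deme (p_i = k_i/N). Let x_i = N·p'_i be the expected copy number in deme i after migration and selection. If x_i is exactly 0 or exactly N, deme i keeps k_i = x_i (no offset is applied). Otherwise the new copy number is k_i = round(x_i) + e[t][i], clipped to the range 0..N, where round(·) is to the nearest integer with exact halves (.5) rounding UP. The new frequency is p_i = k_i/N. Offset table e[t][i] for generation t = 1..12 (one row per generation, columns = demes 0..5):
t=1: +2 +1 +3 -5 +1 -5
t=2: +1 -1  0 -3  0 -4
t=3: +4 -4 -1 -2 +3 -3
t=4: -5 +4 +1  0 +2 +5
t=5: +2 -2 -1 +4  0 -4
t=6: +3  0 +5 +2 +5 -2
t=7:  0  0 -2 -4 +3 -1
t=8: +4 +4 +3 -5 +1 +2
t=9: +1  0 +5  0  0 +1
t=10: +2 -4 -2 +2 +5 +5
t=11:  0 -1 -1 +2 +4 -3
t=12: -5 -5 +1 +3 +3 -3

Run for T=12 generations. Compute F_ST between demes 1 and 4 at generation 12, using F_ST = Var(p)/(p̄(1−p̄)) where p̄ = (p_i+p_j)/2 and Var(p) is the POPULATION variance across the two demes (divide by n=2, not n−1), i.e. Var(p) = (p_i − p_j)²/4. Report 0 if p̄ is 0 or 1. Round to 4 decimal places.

t=0: k=[0 120 0 0 0 0]
t=1: x=[5.5422 107.4582 5.9087 0.0000 0.0000 0.0000] k=[8 108 9 0 0 0]
t=2: x=[12.0646 97.1540 13.3080 0.4572 0.0000 0.0000] k=[13 96 13 0 0 0]
t=3: x=[15.9605 86.5257 16.2718 0.6603 0.0000 0.0000] k=[20 83 15 0 0 0]
t=4: x=[21.6319 75.0762 17.4086 0.7619 0.0000 0.0000] k=[17 79 18 1 0 0]
t=5: x=[18.7432 71.4348 19.9305 1.8284 0.0524 0.0000] k=[21 69 19 6 0 0]
t=6: x=[21.8692 62.6290 20.5736 6.4461 0.3144 0.0000] k=[25 63 26 8 5 0]
t=7: x=[25.1999 57.7753 26.6144 8.8796 5.1252 0.2700] k=[25 58 25 5 8 0]
t=8: x=[24.9615 53.2393 25.3262 6.2433 7.7844 0.4319] k=[29 57 28 1 9 2]
t=9: x=[28.5465 52.6921 27.7544 2.7930 8.6176 2.5340] k=[30 53 33 3 9 4]
t=10: x=[29.2658 49.4143 32.1192 4.8737 8.8258 4.5770] k=[31 45 30 7 14 10]
t=11: x=[29.7936 42.1946 29.2418 8.6262 14.0202 10.9416] k=[30 41 28 11 18 8]
t=12: x=[28.6903 38.5026 27.4570 12.3751 17.8507 9.1283] k=[24 34 28 15 21 6]

0.0166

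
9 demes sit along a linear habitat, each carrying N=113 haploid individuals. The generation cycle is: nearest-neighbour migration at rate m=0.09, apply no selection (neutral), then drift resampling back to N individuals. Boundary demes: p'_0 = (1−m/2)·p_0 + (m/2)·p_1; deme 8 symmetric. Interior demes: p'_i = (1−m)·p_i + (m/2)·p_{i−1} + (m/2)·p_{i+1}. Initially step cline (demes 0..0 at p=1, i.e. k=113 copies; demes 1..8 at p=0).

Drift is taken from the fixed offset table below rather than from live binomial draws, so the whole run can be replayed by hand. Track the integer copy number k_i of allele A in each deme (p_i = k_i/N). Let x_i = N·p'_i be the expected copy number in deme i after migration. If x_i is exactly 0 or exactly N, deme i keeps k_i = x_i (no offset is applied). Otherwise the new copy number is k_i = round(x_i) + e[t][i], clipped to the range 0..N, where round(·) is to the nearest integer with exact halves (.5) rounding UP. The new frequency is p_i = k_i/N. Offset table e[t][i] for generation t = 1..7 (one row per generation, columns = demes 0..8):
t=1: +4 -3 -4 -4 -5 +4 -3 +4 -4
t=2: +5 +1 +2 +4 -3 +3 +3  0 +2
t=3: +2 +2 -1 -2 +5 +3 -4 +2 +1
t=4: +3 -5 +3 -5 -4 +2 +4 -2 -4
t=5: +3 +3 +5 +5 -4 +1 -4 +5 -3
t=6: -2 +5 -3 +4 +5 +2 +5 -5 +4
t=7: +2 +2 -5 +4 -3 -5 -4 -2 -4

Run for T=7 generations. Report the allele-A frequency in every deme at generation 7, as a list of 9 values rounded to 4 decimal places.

[0.8850, 0.2832, 0.0265, 0.1150, 0.0177, 0.0000, 0.0000, 0.0000, 0.0000]

t=0: k=[113 0 0 0 0 0 0 0 0]
t=1: x=[107.9150 5.0850 0.0000 0.0000 0.0000 0.0000 0.0000 0.0000 0.0000] k=[112 2 0 0 0 0 0 0 0]
t=2: x=[107.0500 6.8600 0.0900 0.0000 0.0000 0.0000 0.0000 0.0000 0.0000] k=[112 8 2 0 0 0 0 0 0]
t=3: x=[107.3200 12.4100 2.1800 0.0900 0.0000 0.0000 0.0000 0.0000 0.0000] k=[109 14 1 0 0 0 0 0 0]
t=4: x=[104.7250 17.6900 1.5400 0.0450 0.0000 0.0000 0.0000 0.0000 0.0000] k=[108 13 5 0 0 0 0 0 0]
t=5: x=[103.7250 16.9150 5.1350 0.2250 0.0000 0.0000 0.0000 0.0000 0.0000] k=[107 20 10 5 0 0 0 0 0]
t=6: x=[103.0850 23.4650 10.2250 5.0000 0.2250 0.0000 0.0000 0.0000 0.0000] k=[101 28 7 9 5 0 0 0 0]
t=7: x=[97.7150 30.3400 8.0350 8.7300 4.9550 0.2250 0.0000 0.0000 0.0000] k=[100 32 3 13 2 0 0 0 0]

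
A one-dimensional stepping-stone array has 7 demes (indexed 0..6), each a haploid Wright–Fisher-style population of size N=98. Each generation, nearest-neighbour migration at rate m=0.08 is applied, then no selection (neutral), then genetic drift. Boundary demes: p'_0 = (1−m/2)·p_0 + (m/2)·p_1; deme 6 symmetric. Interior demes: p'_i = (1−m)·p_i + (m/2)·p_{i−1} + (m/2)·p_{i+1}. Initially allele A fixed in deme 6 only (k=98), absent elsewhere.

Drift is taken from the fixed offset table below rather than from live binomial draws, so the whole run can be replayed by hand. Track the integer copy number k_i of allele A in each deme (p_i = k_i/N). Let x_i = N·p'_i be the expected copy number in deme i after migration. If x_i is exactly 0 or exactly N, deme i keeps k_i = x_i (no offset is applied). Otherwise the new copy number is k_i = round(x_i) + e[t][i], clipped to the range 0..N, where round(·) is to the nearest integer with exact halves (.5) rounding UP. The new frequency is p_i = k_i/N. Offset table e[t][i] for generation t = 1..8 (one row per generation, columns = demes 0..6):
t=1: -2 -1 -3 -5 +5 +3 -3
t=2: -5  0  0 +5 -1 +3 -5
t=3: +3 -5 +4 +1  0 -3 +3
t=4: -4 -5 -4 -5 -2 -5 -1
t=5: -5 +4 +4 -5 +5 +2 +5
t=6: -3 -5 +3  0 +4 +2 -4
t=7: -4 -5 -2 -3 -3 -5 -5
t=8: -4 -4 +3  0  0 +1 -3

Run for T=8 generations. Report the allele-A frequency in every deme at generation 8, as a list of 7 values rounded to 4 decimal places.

[0.0000, 0.0000, 0.0000, 0.0000, 0.0612, 0.1735, 0.6327]

t=0: k=[0 0 0 0 0 0 98]
t=1: x=[0.0000 0.0000 0.0000 0.0000 0.0000 3.9200 94.0800] k=[0 0 0 0 0 7 91]
t=2: x=[0.0000 0.0000 0.0000 0.0000 0.2800 10.0800 87.6400] k=[0 0 0 0 0 13 83]
t=3: x=[0.0000 0.0000 0.0000 0.0000 0.5200 15.2800 80.2000] k=[0 0 0 0 1 12 83]
t=4: x=[0.0000 0.0000 0.0000 0.0400 1.4000 14.4000 80.1600] k=[0 0 0 0 0 9 79]
t=5: x=[0.0000 0.0000 0.0000 0.0000 0.3600 11.4400 76.2000] k=[0 0 0 0 5 13 81]
t=6: x=[0.0000 0.0000 0.0000 0.2000 5.1200 15.4000 78.2800] k=[0 0 0 0 9 17 74]
t=7: x=[0.0000 0.0000 0.0000 0.3600 8.9600 18.9600 71.7200] k=[0 0 0 0 6 14 67]
t=8: x=[0.0000 0.0000 0.0000 0.2400 6.0800 15.8000 64.8800] k=[0 0 0 0 6 17 62]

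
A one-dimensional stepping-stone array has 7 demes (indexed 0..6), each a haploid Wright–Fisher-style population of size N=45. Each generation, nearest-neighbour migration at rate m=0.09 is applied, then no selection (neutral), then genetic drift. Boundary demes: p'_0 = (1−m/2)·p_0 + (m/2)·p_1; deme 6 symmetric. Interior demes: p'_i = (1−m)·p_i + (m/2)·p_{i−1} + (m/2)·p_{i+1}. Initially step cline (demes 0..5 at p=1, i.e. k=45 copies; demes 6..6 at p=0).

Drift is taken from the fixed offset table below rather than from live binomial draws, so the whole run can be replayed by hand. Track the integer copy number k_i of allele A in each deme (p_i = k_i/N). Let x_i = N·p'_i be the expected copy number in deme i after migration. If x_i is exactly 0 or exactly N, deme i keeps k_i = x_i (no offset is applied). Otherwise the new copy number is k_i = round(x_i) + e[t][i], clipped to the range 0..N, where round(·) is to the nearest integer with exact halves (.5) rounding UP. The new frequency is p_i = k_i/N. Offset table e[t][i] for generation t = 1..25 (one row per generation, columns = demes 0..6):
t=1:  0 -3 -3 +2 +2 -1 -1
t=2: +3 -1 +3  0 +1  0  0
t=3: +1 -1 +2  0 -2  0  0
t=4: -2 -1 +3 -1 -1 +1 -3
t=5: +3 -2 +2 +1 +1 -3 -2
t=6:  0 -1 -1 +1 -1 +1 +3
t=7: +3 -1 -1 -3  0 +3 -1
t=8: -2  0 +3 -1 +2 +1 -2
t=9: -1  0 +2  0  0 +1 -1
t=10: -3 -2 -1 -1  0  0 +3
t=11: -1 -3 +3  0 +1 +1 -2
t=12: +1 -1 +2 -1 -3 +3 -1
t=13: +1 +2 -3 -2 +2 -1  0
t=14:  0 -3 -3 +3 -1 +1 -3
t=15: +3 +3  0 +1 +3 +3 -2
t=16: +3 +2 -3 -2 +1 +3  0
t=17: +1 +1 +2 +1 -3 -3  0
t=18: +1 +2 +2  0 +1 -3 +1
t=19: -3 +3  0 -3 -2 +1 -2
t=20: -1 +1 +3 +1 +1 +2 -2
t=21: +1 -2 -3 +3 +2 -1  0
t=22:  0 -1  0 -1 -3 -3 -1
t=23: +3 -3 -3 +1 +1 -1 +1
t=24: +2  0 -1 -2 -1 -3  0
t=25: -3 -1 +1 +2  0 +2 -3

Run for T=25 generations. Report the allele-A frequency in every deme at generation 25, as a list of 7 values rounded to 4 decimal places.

[0.9333, 0.8444, 0.8444, 0.9111, 0.8444, 0.6000, 0.2444]

t=0: k=[45 45 45 45 45 45 0]
t=1: x=[45.0000 45.0000 45.0000 45.0000 45.0000 42.9750 2.0250] k=[45 45 45 45 45 42 1]
t=2: x=[45.0000 45.0000 45.0000 45.0000 44.8650 40.2900 2.8450] k=[45 45 45 45 45 40 3]
t=3: x=[45.0000 45.0000 45.0000 45.0000 44.7750 38.5600 4.6650] k=[45 45 45 45 43 39 5]
t=4: x=[45.0000 45.0000 45.0000 44.9100 42.9100 37.6500 6.5300] k=[45 45 45 44 42 39 4]
t=5: x=[45.0000 45.0000 44.9550 43.9550 41.9550 37.5600 5.5750] k=[45 45 45 45 43 35 4]
t=6: x=[45.0000 45.0000 45.0000 44.9100 42.7300 33.9650 5.3950] k=[45 45 45 45 42 35 8]
t=7: x=[45.0000 45.0000 45.0000 44.8650 41.8200 34.1000 9.2150] k=[45 45 45 42 42 37 8]
t=8: x=[45.0000 45.0000 44.8650 42.1350 41.7750 35.9200 9.3050] k=[45 45 45 41 44 37 7]
t=9: x=[45.0000 45.0000 44.8200 41.3150 43.5500 35.9650 8.3500] k=[45 45 45 41 44 37 7]
t=10: x=[45.0000 45.0000 44.8200 41.3150 43.5500 35.9650 8.3500] k=[45 45 44 40 44 36 11]
t=11: x=[45.0000 44.9550 43.8650 40.3600 43.4600 35.2350 12.1250] k=[45 42 45 40 44 36 10]
t=12: x=[44.8650 42.2700 44.6400 40.4050 43.4600 35.1900 11.1700] k=[45 41 45 39 40 38 10]
t=13: x=[44.8200 41.3600 44.5500 39.3150 39.8650 36.8300 11.2600] k=[45 43 42 37 42 36 11]
t=14: x=[44.9100 43.0450 41.8200 37.4500 41.5050 35.1450 12.1250] k=[45 40 39 40 41 36 9]
t=15: x=[44.7750 40.1800 39.0900 40.0000 40.7300 35.0100 10.2150] k=[45 43 39 41 44 38 8]
t=16: x=[44.9100 42.9100 39.2700 41.0450 43.5950 36.9200 9.3500] k=[45 45 36 39 45 40 9]
t=17: x=[45.0000 44.5950 36.5400 39.1350 44.5050 38.8300 10.3950] k=[45 45 39 40 42 36 10]
t=18: x=[45.0000 44.7300 39.3150 40.0450 41.6400 35.1000 11.1700] k=[45 45 41 40 43 32 12]
t=19: x=[45.0000 44.8200 41.1350 40.1800 42.3700 31.5950 12.9000] k=[45 45 41 37 40 33 11]
t=20: x=[45.0000 44.8200 41.0000 37.3150 39.5500 32.3250 11.9900] k=[45 45 44 38 41 34 10]
t=21: x=[45.0000 44.9550 43.7750 38.4050 40.5500 33.2350 11.0800] k=[45 43 41 41 43 32 11]
t=22: x=[44.9100 43.0000 41.0900 41.0900 42.4150 31.5500 11.9450] k=[45 42 41 40 39 29 11]
t=23: x=[44.8650 42.0900 41.0000 40.0000 38.5950 28.6400 11.8100] k=[45 39 38 41 40 28 13]
t=24: x=[44.7300 39.2250 38.1800 40.8200 39.5050 27.8650 13.6750] k=[45 39 37 39 39 25 14]
t=25: x=[44.7300 39.1800 37.1800 38.9100 38.3700 25.1350 14.4950] k=[42 38 38 41 38 27 11]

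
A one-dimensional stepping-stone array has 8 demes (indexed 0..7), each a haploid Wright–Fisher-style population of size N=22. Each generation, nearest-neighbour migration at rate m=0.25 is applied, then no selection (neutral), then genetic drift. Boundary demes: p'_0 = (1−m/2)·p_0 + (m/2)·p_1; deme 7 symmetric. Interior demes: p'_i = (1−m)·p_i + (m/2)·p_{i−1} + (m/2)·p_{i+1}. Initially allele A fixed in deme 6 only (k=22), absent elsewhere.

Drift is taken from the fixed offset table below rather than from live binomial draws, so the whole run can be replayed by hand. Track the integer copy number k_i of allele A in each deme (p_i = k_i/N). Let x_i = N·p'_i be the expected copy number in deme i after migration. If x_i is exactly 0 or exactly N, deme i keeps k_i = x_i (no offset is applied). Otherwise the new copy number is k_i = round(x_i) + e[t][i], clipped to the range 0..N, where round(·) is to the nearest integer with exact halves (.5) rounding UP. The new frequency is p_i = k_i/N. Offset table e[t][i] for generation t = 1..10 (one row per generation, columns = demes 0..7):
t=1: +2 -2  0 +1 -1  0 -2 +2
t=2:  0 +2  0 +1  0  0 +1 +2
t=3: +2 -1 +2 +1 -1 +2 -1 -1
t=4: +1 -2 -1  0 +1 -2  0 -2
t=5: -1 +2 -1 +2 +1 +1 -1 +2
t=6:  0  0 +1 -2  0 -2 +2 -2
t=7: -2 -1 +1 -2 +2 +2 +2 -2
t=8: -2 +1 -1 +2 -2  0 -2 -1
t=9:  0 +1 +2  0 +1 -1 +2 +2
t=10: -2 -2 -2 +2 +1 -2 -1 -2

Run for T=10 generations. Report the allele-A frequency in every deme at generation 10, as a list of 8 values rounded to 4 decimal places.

[0.0000, 0.0000, 0.0455, 0.2273, 0.2727, 0.1818, 0.3182, 0.1818]

t=0: k=[0 0 0 0 0 0 22 0]
t=1: x=[0.0000 0.0000 0.0000 0.0000 0.0000 2.7500 16.5000 2.7500] k=[0 0 0 0 0 3 15 5]
t=2: x=[0.0000 0.0000 0.0000 0.0000 0.3750 4.1250 12.2500 6.2500] k=[0 0 0 0 0 4 13 8]
t=3: x=[0.0000 0.0000 0.0000 0.0000 0.5000 4.6250 11.2500 8.6250] k=[0 0 0 0 0 7 10 8]
t=4: x=[0.0000 0.0000 0.0000 0.0000 0.8750 6.5000 9.3750 8.2500] k=[0 0 0 0 2 5 9 6]
t=5: x=[0.0000 0.0000 0.0000 0.2500 2.1250 5.1250 8.1250 6.3750] k=[0 0 0 2 3 6 7 8]
t=6: x=[0.0000 0.0000 0.2500 1.8750 3.2500 5.7500 7.0000 7.8750] k=[0 0 1 0 3 4 9 6]
t=7: x=[0.0000 0.1250 0.7500 0.5000 2.7500 4.5000 8.0000 6.3750] k=[0 0 2 0 5 7 10 4]
t=8: x=[0.0000 0.2500 1.5000 0.8750 4.6250 7.1250 8.8750 4.7500] k=[0 1 1 3 3 7 7 4]
t=9: x=[0.1250 0.8750 1.2500 2.7500 3.5000 6.5000 6.6250 4.3750] k=[0 2 3 3 5 6 9 6]
t=10: x=[0.2500 1.8750 2.8750 3.2500 4.8750 6.2500 8.2500 6.3750] k=[0 0 1 5 6 4 7 4]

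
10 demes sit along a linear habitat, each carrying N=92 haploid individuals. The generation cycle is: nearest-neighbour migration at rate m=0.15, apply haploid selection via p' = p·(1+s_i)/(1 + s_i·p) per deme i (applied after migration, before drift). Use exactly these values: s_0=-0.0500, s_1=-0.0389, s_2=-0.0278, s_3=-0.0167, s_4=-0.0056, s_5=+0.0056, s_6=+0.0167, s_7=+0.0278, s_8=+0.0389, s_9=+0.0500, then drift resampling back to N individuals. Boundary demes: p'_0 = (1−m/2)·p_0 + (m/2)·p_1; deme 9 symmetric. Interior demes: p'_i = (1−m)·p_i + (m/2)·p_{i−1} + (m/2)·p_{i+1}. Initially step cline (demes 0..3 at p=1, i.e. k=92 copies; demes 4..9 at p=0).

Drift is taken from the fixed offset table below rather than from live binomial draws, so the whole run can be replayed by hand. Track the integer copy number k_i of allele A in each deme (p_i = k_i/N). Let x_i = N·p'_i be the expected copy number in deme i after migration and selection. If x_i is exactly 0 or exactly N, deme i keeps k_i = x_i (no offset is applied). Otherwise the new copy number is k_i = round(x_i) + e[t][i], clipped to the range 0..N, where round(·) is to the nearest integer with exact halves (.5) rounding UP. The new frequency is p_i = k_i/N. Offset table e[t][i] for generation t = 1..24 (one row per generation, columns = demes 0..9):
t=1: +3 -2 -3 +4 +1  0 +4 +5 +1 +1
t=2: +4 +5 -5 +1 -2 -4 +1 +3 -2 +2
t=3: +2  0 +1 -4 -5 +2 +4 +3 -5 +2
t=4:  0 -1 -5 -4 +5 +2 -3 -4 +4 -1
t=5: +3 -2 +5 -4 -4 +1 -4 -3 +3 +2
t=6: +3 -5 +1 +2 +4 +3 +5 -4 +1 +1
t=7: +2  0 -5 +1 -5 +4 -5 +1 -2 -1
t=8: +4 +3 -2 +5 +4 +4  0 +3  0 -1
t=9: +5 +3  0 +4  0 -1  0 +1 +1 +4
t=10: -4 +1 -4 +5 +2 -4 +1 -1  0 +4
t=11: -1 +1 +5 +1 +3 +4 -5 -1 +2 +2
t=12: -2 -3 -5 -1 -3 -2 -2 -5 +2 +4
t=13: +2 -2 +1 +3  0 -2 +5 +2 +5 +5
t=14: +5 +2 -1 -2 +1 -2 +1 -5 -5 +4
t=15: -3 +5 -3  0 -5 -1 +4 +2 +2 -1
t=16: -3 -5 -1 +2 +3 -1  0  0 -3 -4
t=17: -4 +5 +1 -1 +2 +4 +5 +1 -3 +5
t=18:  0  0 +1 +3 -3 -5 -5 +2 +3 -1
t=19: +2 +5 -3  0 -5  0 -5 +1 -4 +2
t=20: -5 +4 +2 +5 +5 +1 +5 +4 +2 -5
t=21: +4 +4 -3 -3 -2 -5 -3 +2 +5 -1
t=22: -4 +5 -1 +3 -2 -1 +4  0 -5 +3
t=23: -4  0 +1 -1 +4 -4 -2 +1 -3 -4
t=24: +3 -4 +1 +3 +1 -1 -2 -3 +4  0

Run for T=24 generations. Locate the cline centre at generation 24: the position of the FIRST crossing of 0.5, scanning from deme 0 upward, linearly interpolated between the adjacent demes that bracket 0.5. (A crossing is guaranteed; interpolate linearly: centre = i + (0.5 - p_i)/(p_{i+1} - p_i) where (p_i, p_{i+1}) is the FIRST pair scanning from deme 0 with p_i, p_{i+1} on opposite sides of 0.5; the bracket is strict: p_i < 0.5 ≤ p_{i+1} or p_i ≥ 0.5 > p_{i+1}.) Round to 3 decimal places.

t=0: k=[92 92 92 92 0 0 0 0 0 0]
t=1: x=[92.0000 92.0000 92.0000 84.9917 6.8642 0.0000 0.0000 0.0000 0.0000 0.0000] k=[92 92 92 89 8 0 0 0 0 0]
t=2: x=[92.0000 92.0000 91.7686 83.0144 13.4105 0.6033 0.0000 0.0000 0.0000 0.0000] k=[92 92 87 84 11 0 0 0 0 0]
t=3: x=[92.0000 91.6099 87.0188 78.5578 15.5772 0.8296 0.0000 0.0000 0.0000 0.0000] k=[92 92 88 75 11 3 0 0 0 0]
t=4: x=[92.0000 91.6879 87.1983 70.9024 15.1289 3.3932 0.2287 0.0000 0.0000 0.0000] k=[92 91 82 67 20 5 0 0 0 0]
t=5: x=[91.9211 90.3364 81.2860 64.2749 22.3050 5.7802 0.3812 0.0000 0.0000 0.0000] k=[92 88 86 60 18 7 0 0 0 0]
t=6: x=[91.6843 88.0009 83.9964 58.4418 20.2362 7.3376 0.5337 0.0000 0.0000 0.0000] k=[92 83 85 60 24 10 6 0 0 0]
t=7: x=[91.2897 83.5246 82.7429 58.8186 25.5462 10.8031 5.9414 0.4624 0.0000 0.0000] k=[92 84 78 60 21 15 1 1 0 0]
t=8: x=[91.3686 83.8604 76.7446 58.0651 23.3769 14.4680 2.0835 0.9504 0.0779 0.0000] k=[92 87 75 63 27 18 2 4 0 0]
t=9: x=[91.6053 86.2653 74.6058 60.8540 28.9135 17.5542 3.4039 3.6448 0.3116 0.0000] k=[92 89 75 65 29 17 3 5 1 0]
t=10: x=[91.7632 88.0269 74.9112 62.7148 30.6850 16.9270 4.2669 4.6701 1.2720 0.0787] k=[88 89 71 68 33 13 5 4 1 4]
t=11: x=[87.8777 87.4048 71.6822 65.2818 34.0045 13.9660 5.6116 3.9524 1.5055 3.9556] k=[87 88 77 66 37 18 1 3 4 6]
t=12: x=[86.8304 86.9126 76.6427 64.3252 37.6251 18.2315 2.4644 3.0037 4.2262 6.1230] k=[85 84 72 63 35 16 0 0 6 10]
t=13: x=[84.5827 82.8533 71.7838 61.2311 35.5524 16.2998 1.2198 0.4624 6.0626 10.1316] k=[87 81 73 64 36 14 6 2 11 15]
t=14: x=[86.2810 80.4553 72.4952 62.2369 36.3265 15.1204 6.3979 3.0550 10.9889 15.3127] k=[91 82 71 60 37 13 7 0 6 19]
t=15: x=[90.2385 81.4861 70.5396 58.7432 36.8009 14.4178 7.0318 1.0018 6.7602 18.7426] k=[87 86 68 59 32 13 11 3 9 18]
t=16: x=[86.6734 84.4547 68.1807 57.2867 32.4819 14.3425 10.7057 4.1575 9.5466 18.0216] k=[84 79 67 59 35 13 11 4 7 14]
t=17: x=[83.2262 78.0108 66.7873 57.4374 35.0281 14.5683 10.7816 4.8751 7.5606 14.0459] k=[79 83 68 56 37 19 16 6 5 19]
t=18: x=[78.7280 81.2026 67.7245 55.1035 36.9508 20.2129 15.6894 6.8468 6.3468 18.6654] k=[79 81 69 58 34 15 11 9 9 18]
t=19: x=[78.5724 79.5284 68.5863 56.6592 34.2542 16.1994 11.3133 9.3784 10.0104 18.0216] k=[81 85 66 57 29 16 6 10 6 20]
t=20: x=[80.8054 82.9566 66.2302 55.2038 30.0113 16.2998 7.1586 9.6340 7.6123 19.6947] k=[76 87 68 60 35 17 12 14 10 15]
t=21: x=[76.1638 84.4805 68.3328 58.3665 35.4026 18.0559 12.7053 13.8699 11.0404 15.2352] k=[80 88 65 55 33 13 10 16 16 14]
t=22: x=[80.0778 85.4373 65.4456 53.7241 33.0310 14.3425 10.8323 15.9075 16.3569 14.7441] k=[76 90 64 57 31 13 15 16 11 18]
t=23: x=[76.3966 86.8090 64.8890 55.2038 31.4836 14.5683 15.1332 15.9075 12.3010 18.1761] k=[72 87 66 54 35 11 13 17 9 14]
t=24: x=[72.3438 84.0154 66.1543 53.0974 34.5038 13.0123 13.3378 16.4675 10.3195 14.2011] k=[75 80 67 56 36 12 11 13 14 14]

3.500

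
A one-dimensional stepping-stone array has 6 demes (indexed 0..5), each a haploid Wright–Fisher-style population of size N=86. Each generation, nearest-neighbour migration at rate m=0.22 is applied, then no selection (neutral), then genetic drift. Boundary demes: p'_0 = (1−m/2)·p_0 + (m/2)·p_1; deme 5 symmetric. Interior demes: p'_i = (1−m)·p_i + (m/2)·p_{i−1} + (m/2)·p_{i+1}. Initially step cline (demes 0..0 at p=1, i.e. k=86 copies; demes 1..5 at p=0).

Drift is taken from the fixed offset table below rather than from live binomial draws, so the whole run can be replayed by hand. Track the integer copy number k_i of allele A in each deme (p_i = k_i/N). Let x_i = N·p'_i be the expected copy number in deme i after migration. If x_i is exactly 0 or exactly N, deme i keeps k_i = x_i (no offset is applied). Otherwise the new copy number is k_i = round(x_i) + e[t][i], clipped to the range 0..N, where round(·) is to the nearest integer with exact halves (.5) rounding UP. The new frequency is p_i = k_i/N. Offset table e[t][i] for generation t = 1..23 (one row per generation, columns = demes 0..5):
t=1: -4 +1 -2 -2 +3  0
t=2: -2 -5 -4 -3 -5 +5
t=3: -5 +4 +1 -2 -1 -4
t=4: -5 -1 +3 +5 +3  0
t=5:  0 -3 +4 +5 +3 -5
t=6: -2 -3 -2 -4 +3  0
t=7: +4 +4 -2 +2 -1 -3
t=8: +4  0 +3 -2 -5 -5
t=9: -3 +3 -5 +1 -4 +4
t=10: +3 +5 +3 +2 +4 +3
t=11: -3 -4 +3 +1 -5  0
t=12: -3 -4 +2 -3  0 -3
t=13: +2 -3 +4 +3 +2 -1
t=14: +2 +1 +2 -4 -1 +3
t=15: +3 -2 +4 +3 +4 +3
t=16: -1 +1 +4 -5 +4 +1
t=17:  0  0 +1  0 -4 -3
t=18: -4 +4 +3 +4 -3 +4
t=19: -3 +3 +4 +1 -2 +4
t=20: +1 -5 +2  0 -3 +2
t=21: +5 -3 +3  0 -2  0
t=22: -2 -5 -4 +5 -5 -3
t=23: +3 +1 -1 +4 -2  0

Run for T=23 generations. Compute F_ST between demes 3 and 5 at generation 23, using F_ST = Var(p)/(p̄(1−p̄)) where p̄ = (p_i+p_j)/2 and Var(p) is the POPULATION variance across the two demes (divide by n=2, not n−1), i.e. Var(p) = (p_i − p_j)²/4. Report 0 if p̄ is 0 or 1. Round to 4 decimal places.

0.0661

t=0: k=[86 0 0 0 0 0]
t=1: x=[76.5400 9.4600 0.0000 0.0000 0.0000 0.0000] k=[73 10 0 0 0 0]
t=2: x=[66.0700 15.8300 1.1000 0.0000 0.0000 0.0000] k=[64 11 0 0 0 0]
t=3: x=[58.1700 15.6200 1.2100 0.0000 0.0000 0.0000] k=[53 20 2 0 0 0]
t=4: x=[49.3700 21.6500 3.7600 0.2200 0.0000 0.0000] k=[44 21 7 5 0 0]
t=5: x=[41.4700 21.9900 8.3200 4.6700 0.5500 0.0000] k=[41 19 12 10 4 0]
t=6: x=[38.5800 20.6500 12.5500 9.5600 4.2200 0.4400] k=[37 18 11 6 7 0]
t=7: x=[34.9100 19.3200 11.2200 6.6600 6.1200 0.7700] k=[39 23 9 9 5 0]
t=8: x=[37.2400 23.2200 10.5400 8.5600 4.8900 0.5500] k=[41 23 14 7 0 0]
t=9: x=[39.0200 23.9900 14.2200 7.0000 0.7700 0.0000] k=[36 27 9 8 0 0]
t=10: x=[35.0100 26.0100 10.8700 7.2300 0.8800 0.0000] k=[38 31 14 9 5 0]
t=11: x=[37.2300 29.9000 15.3200 9.1100 4.8900 0.5500] k=[34 26 18 10 0 1]
t=12: x=[33.1200 26.0000 18.0000 9.7800 1.2100 0.8900] k=[30 22 20 7 1 0]
t=13: x=[29.1200 22.6600 18.7900 7.7700 1.5500 0.1100] k=[31 20 23 11 4 0]
t=14: x=[29.7900 21.5400 21.3500 11.5500 4.3300 0.4400] k=[32 23 23 8 3 3]
t=15: x=[31.0100 23.9900 21.3500 9.1000 3.5500 3.0000] k=[34 22 25 12 8 6]
t=16: x=[32.6800 23.6500 23.2400 12.9900 8.2200 6.2200] k=[32 25 27 8 12 7]
t=17: x=[31.2300 25.9900 24.6900 10.5300 11.0100 7.5500] k=[31 26 26 11 7 5]
t=18: x=[30.4500 26.5500 24.3500 12.2100 7.2200 5.2200] k=[26 31 27 16 4 9]
t=19: x=[26.5500 30.0100 26.2300 15.8900 5.8700 8.4500] k=[24 33 30 17 4 12]
t=20: x=[24.9900 31.6800 28.9000 17.0000 6.3100 11.1200] k=[26 27 31 17 3 13]
t=21: x=[26.1100 27.3300 29.0200 17.0000 5.6400 11.9000] k=[31 24 32 17 4 12]
t=22: x=[30.2300 25.6500 29.4700 17.2200 6.3100 11.1200] k=[28 21 25 22 1 8]
t=23: x=[27.2300 22.2100 24.2300 20.0200 4.0800 7.2300] k=[30 23 23 24 2 7]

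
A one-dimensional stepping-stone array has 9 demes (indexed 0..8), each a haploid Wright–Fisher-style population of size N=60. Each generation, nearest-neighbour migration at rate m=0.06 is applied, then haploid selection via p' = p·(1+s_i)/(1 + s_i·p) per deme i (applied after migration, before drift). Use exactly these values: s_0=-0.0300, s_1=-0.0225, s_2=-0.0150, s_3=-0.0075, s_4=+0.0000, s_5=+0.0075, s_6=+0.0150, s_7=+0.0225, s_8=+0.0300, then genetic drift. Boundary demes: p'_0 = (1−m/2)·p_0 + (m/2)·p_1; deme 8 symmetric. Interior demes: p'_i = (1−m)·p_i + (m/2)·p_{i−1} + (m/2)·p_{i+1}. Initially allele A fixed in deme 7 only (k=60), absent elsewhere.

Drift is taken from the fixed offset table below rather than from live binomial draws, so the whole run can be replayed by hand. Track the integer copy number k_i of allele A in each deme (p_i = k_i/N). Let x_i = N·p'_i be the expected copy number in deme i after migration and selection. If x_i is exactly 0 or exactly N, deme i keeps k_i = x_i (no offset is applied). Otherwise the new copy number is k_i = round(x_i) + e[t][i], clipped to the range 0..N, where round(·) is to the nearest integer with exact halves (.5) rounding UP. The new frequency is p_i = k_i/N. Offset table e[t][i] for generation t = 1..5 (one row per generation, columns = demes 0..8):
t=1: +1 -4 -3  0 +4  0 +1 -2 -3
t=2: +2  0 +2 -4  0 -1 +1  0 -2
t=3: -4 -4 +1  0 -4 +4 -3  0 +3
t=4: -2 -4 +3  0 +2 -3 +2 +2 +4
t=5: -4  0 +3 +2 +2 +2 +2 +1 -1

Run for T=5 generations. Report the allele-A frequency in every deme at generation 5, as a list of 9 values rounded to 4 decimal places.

[0.0000, 0.0000, 0.0000, 0.0333, 0.0667, 0.0500, 0.1667, 0.7833, 0.1667]

t=0: k=[0 0 0 0 0 0 0 60 0]
t=1: x=[0.0000 0.0000 0.0000 0.0000 0.0000 0.0000 1.8262 56.4746 1.8523] k=[0 0 0 0 0 0 3 54 0]
t=2: x=[0.0000 0.0000 0.0000 0.0000 0.0000 0.0907 4.5016 51.0212 1.6672] k=[0 0 0 0 0 0 6 51 0]
t=3: x=[0.0000 0.0000 0.0000 0.0000 0.0000 0.1813 7.2645 48.3306 1.5747] k=[0 0 0 0 0 4 4 48 5]
t=4: x=[0.0000 0.0000 0.0000 0.0000 0.1200 3.9072 5.3926 45.6345 6.4584] k=[0 0 0 0 2 1 7 48 10]
t=5: x=[0.0000 0.0000 0.0000 0.0596 1.9100 1.2189 8.1543 45.8718 11.4106] k=[0 0 0 2 4 3 10 47 10]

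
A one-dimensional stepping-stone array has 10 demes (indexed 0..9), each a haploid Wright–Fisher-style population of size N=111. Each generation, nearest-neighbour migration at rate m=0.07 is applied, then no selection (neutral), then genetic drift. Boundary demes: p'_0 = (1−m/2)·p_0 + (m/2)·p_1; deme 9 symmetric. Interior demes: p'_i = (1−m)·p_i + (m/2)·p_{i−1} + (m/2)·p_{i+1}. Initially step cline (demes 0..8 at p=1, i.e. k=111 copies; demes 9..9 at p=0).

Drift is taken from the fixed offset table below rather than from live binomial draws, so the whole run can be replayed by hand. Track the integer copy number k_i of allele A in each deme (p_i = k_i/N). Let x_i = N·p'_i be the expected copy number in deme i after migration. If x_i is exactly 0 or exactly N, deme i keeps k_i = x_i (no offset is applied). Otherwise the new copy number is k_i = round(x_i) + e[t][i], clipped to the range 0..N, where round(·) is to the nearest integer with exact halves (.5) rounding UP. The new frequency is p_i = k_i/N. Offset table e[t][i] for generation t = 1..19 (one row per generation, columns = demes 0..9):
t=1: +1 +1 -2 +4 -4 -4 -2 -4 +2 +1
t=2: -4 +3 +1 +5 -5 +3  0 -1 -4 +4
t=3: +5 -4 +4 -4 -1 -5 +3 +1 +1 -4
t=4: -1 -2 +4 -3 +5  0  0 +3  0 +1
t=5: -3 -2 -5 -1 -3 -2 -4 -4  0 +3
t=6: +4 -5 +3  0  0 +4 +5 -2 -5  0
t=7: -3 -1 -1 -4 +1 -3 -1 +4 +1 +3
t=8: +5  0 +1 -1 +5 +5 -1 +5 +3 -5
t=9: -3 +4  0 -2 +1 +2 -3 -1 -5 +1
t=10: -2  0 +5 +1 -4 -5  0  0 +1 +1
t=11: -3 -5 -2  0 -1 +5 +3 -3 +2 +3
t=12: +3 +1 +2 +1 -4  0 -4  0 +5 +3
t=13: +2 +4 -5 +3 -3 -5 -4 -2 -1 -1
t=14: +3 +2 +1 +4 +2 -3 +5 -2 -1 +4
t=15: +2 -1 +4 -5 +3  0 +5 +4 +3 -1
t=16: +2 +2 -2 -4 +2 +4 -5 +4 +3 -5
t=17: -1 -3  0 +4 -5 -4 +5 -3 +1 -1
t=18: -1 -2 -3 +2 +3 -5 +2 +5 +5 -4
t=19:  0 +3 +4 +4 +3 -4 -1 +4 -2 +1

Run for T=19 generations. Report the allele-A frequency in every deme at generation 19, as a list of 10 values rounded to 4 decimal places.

t=0: k=[111 111 111 111 111 111 111 111 111 0]
t=1: x=[111.0000 111.0000 111.0000 111.0000 111.0000 111.0000 111.0000 111.0000 107.1150 3.8850] k=[111 111 111 111 111 111 111 111 109 5]
t=2: x=[111.0000 111.0000 111.0000 111.0000 111.0000 111.0000 111.0000 110.9300 105.4300 8.6400] k=[111 111 111 111 111 111 111 110 101 13]
t=3: x=[111.0000 111.0000 111.0000 111.0000 111.0000 111.0000 110.9650 109.7200 98.2350 16.0800] k=[111 111 111 111 111 111 111 111 99 12]
t=4: x=[111.0000 111.0000 111.0000 111.0000 111.0000 111.0000 111.0000 110.5800 96.3750 15.0450] k=[111 111 111 111 111 111 111 111 96 16]
t=5: x=[111.0000 111.0000 111.0000 111.0000 111.0000 111.0000 111.0000 110.4750 93.7250 18.8000] k=[111 111 111 111 111 111 111 106 94 22]
t=6: x=[111.0000 111.0000 111.0000 111.0000 111.0000 111.0000 110.8250 105.7550 91.9000 24.5200] k=[111 111 111 111 111 111 111 104 87 25]
t=7: x=[111.0000 111.0000 111.0000 111.0000 111.0000 111.0000 110.7550 103.6500 85.4250 27.1700] k=[111 111 111 111 111 111 110 108 86 30]
t=8: x=[111.0000 111.0000 111.0000 111.0000 111.0000 110.9650 109.9650 107.3000 84.8100 31.9600] k=[111 111 111 111 111 111 109 111 88 27]
t=9: x=[111.0000 111.0000 111.0000 111.0000 111.0000 110.9300 109.1400 110.1250 86.6700 29.1350] k=[111 111 111 111 111 111 106 109 82 30]
t=10: x=[111.0000 111.0000 111.0000 111.0000 111.0000 110.8250 106.2800 107.9500 81.1250 31.8200] k=[111 111 111 111 111 106 106 108 82 33]
t=11: x=[111.0000 111.0000 111.0000 111.0000 110.8250 106.1750 106.0700 107.0200 81.1950 34.7150] k=[111 111 111 111 110 111 109 104 83 38]
t=12: x=[111.0000 111.0000 111.0000 110.9650 110.0700 110.8950 108.8950 103.4400 82.1600 39.5750] k=[111 111 111 111 106 111 105 103 87 43]
t=13: x=[111.0000 111.0000 111.0000 110.8250 106.3500 110.6150 105.1400 102.5100 86.0200 44.5400] k=[111 111 111 111 103 106 101 101 85 44]
t=14: x=[111.0000 111.0000 111.0000 110.7200 103.3850 105.7200 101.1750 100.4400 84.1250 45.4350] k=[111 111 111 111 105 103 106 98 83 49]
t=15: x=[111.0000 111.0000 111.0000 110.7900 105.1400 103.1750 105.6150 97.7550 82.3350 50.1900] k=[111 111 111 106 108 103 111 102 85 49]
t=16: x=[111.0000 111.0000 110.8250 106.2450 107.7550 103.4550 110.4050 101.7200 84.3350 50.2600] k=[111 111 109 102 110 107 105 106 87 45]
t=17: x=[111.0000 110.9300 108.8250 102.5250 109.6150 107.0350 105.1050 105.3000 86.1950 46.4700] k=[111 108 109 107 105 103 110 102 87 45]
t=18: x=[110.8950 108.1400 108.8950 107.0000 105.0000 103.3150 109.4750 101.7550 86.0550 46.4700] k=[110 106 106 109 108 98 111 107 91 42]
t=19: x=[109.8600 106.1400 106.1050 108.8600 107.6850 98.8050 110.4050 106.5800 89.8450 43.7150] k=[110 109 110 111 111 95 109 111 88 45]

[0.9910, 0.9820, 0.9910, 1.0000, 1.0000, 0.8559, 0.9820, 1.0000, 0.7928, 0.4054]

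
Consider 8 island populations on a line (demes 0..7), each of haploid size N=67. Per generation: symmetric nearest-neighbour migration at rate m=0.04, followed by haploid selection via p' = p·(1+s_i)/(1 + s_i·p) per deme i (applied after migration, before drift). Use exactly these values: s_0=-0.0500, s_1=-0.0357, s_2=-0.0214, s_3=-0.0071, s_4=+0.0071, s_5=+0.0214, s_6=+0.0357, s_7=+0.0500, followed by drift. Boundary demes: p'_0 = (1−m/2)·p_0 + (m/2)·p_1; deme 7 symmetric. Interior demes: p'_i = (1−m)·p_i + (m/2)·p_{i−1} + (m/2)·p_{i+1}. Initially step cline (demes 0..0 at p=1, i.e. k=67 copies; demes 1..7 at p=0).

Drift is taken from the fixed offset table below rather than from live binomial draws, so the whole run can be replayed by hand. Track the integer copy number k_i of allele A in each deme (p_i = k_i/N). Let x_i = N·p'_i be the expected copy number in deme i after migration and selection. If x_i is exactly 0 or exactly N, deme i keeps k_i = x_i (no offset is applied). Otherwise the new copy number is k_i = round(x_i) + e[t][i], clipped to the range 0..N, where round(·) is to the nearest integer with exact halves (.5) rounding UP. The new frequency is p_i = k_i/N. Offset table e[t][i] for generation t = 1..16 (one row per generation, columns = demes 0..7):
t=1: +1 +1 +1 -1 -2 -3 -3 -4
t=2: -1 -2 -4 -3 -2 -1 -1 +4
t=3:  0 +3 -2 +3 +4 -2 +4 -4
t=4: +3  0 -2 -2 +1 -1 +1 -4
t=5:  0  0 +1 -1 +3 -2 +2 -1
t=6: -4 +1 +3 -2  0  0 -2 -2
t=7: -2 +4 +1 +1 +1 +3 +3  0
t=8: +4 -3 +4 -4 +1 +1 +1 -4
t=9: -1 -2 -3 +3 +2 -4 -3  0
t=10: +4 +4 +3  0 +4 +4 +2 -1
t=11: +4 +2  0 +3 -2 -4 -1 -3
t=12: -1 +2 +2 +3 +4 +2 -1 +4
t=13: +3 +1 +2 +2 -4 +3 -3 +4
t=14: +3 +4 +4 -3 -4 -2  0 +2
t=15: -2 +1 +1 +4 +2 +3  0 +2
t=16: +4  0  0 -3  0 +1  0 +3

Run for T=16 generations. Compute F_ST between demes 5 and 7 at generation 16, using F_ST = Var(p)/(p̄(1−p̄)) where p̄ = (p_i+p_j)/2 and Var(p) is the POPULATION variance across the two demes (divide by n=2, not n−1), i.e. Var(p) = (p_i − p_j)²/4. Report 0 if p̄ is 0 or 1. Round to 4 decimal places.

t=0: k=[67 0 0 0 0 0 0 0]
t=1: x=[65.5910 1.2931 0.0000 0.0000 0.0000 0.0000 0.0000 0.0000] k=[67 2 0 0 0 0 0 0]
t=2: x=[65.6330 3.1491 0.0391 0.0000 0.0000 0.0000 0.0000 0.0000] k=[65 1 0 0 0 0 0 0]
t=3: x=[63.5562 2.1819 0.0196 0.0000 0.0000 0.0000 0.0000 0.0000] k=[64 5 0 0 0 0 0 0]
t=4: x=[62.6144 5.8820 0.0979 0.0000 0.0000 0.0000 0.0000 0.0000] k=[66 6 0 0 0 0 0 0]
t=5: x=[64.6882 6.8531 0.1174 0.0000 0.0000 0.0000 0.0000 0.0000] k=[65 7 1 0 0 0 0 0]
t=6: x=[63.6819 7.7863 1.0768 0.0199 0.0000 0.0000 0.0000 0.0000] k=[60 9 4 0 0 0 0 0]
t=7: x=[58.6107 9.6167 3.9390 0.0794 0.0000 0.0000 0.0000 0.0000] k=[57 14 5 1 0 0 0 0]
t=8: x=[55.6651 14.2675 4.9990 1.0526 0.0201 0.0000 0.0000 0.0000] k=[60 11 9 0 1 0 0 0]
t=9: x=[58.6523 11.5875 8.6950 0.1986 0.9667 0.0204 0.0000 0.0000] k=[58 10 6 3 3 0 0 0]
t=10: x=[56.5972 10.5528 5.9025 3.0393 2.9600 0.0613 0.0000 0.0000] k=[61 15 9 3 7 4 0 0]
t=11: x=[59.7552 15.3653 8.8328 3.1784 6.9037 4.0600 0.0829 0.0000] k=[64 17 9 6 5 0 0 0]
t=12: x=[62.8654 17.3092 8.9312 6.0010 4.9523 0.1021 0.0000 0.0000] k=[62 19 11 9 9 2 0 0]
t=13: x=[60.8598 19.1982 10.9208 8.9844 8.9145 2.1435 0.0414 0.0000] k=[64 20 13 11 5 5 0 0]
t=14: x=[62.9282 20.2231 12.8735 10.8550 5.1536 4.9970 0.1036 0.0000] k=[66 24 17 8 1 3 0 0]
t=15: x=[65.0660 24.1359 16.6875 7.9897 1.1882 2.9593 0.0621 0.0000] k=[63 25 18 12 3 6 0 0]
t=16: x=[62.0081 25.0473 17.7365 11.8702 3.2619 5.9335 0.1243 0.0000] k=[66 25 18 9 3 7 0 0]

0.0551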